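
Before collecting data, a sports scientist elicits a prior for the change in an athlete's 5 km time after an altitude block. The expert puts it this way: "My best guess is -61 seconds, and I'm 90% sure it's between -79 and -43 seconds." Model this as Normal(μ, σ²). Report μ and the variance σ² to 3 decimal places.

μ = -61.000, σ² = 119.754

A symmetric 90% interval runs μ ± z·σ with z = 1.645.
Half-width = 18, so σ = 18/1.645 = 10.9432 and σ² = 119.754.
μ is the stated best guess, -61.000.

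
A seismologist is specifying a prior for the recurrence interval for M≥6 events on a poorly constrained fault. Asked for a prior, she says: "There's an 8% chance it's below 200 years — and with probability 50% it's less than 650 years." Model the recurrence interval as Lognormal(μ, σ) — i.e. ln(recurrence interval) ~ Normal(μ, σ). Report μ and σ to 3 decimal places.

If T ~ Lognormal(μ,σ) then ln T ~ Normal(μ,σ), so the p-quantile of ln T is μ + z_p·σ.
ln(200) = 5.298 and ln(650) = 6.477; z_{0.08} = -1.405, z_{0.5} = 0.
σ = (6.477 − 5.298)/(0 − (-1.405)) = 0.839.
μ = 5.298 − (-1.405)·0.839 = 6.477.

μ ≈ 6.477, σ ≈ 0.839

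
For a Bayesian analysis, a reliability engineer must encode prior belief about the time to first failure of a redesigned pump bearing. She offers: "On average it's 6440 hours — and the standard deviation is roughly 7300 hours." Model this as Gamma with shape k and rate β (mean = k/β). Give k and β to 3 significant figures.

For Gamma(k, rate β): mean = k/β, variance = k/β², so CV = 1/√k.
CV = SD/mean = 7300/6440 = 1.134, hence k = 1/CV² = 0.778.
Then β = k/mean = 0.778/6440 = 0.000121.

k ≈ 0.778, β ≈ 0.000121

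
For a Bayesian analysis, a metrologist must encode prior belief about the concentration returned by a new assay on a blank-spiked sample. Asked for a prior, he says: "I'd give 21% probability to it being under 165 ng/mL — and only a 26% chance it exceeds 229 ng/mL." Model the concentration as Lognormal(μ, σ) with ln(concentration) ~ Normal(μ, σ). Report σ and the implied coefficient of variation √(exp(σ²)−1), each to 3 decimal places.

σ ≈ 0.226, CV ≈ 0.229

If T ~ Lognormal(μ,σ) then ln T ~ Normal(μ,σ), so the p-quantile of ln T is μ + z_p·σ.
ln(165) = 5.106 and ln(229) = 5.434; z_{0.21} = -0.8064, z_{0.74} = 0.6433.
σ = (5.434 − 5.106)/(0.6433 − (-0.8064)) = 0.226.
μ = 5.106 − (-0.8064)·0.226 = 5.288.
CV = √(exp(σ²)−1) = √(exp(0.0511)−1) = 0.229.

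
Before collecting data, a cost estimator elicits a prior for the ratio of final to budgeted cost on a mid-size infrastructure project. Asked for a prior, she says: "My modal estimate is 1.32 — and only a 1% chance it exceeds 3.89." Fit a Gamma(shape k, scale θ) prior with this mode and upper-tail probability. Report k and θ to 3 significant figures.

k ≈ 4.87, θ ≈ 0.341

Gamma(k,θ) with k>1 has mode (k−1)θ, so θ = 1.32/(k−1).
Need P(X < 3.89) = 0.99 with θ tied to k this way. Start at k = 2, θ = 1.32: P(X<3.89) ≈ 0.793.
Too low — raise k to concentrate. Iterating converges to k ≈ 4.87.
Then θ = 1.32/(4.87−1) ≈ 0.341.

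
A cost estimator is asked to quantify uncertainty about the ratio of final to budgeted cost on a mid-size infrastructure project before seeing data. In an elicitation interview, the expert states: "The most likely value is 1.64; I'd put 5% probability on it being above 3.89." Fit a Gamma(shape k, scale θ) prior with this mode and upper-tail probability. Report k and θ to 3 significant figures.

Gamma(k,θ) with k>1 has mode (k−1)θ, so θ = 1.64/(k−1).
Need P(X < 3.89) = 0.95 with θ tied to k this way. Start at k = 2, θ = 1.64: P(X<3.89) ≈ 0.685.
Too low — raise k to concentrate. Iterating converges to k ≈ 4.66.
Then θ = 1.64/(4.66−1) ≈ 0.448.

k ≈ 4.66, θ ≈ 0.448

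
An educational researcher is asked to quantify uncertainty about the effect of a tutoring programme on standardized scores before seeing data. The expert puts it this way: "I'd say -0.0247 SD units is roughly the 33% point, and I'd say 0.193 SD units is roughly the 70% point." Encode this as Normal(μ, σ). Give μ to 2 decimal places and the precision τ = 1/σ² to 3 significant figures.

For Normal(μ,σ), the p-quantile is μ + z_p·σ. Here z_{0.33} = -0.4399, z_{0.7} = 0.5244.
So -0.0247 = μ − 0.4399σ and 0.193 = μ + 0.5244σ.
Subtracting: σ = (0.193 − -0.0247)/(0.5244 − (-0.4399)) = 0.23.
Then μ = -0.0247 − (-0.4399)·0.23 = 0.07.
Precision τ = 1/σ² = 1/0.2258² = 19.6.

μ = 0.07, τ = 19.6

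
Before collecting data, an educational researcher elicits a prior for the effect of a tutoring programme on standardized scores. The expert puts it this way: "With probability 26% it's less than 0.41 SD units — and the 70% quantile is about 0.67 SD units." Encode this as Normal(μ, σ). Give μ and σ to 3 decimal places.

For Normal(μ,σ), the p-quantile is μ + z_p·σ. Here z_{0.26} = -0.6433, z_{0.7} = 0.5244.
So 0.41 = μ − 0.6433σ and 0.67 = μ + 0.5244σ.
Subtracting: σ = (0.67 − 0.41)/(0.5244 − (-0.6433)) = 0.223.
Then μ = 0.41 − (-0.6433)·0.223 = 0.553.

μ = 0.553, σ = 0.223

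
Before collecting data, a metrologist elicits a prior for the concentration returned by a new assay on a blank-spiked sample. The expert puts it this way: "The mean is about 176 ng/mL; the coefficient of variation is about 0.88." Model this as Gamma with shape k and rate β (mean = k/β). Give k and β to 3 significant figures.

k ≈ 1.29, β ≈ 0.00734

For Gamma(k, rate β): mean = k/β, variance = k/β², so CV = 1/√k.
CV = 0.88, hence k = 1/CV² = 1.29.
Then β = k/mean = 1.29/176 = 0.00734.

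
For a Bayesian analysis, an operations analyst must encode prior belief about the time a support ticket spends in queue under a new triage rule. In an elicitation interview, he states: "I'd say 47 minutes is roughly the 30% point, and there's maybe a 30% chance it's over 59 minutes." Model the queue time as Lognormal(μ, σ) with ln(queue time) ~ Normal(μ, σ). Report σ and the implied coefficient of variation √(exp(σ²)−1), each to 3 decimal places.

If T ~ Lognormal(μ,σ) then ln T ~ Normal(μ,σ), so the p-quantile of ln T is μ + z_p·σ.
ln(47) = 3.85 and ln(59) = 4.078; z_{0.3} = -0.5244, z_{0.7} = 0.5244.
σ = (4.078 − 3.85)/(0.5244 − (-0.5244)) = 0.217.
μ = 3.85 − (-0.5244)·0.217 = 3.964.
CV = √(exp(σ²)−1) = √(exp(0.0470)−1) = 0.219.

σ ≈ 0.217, CV ≈ 0.219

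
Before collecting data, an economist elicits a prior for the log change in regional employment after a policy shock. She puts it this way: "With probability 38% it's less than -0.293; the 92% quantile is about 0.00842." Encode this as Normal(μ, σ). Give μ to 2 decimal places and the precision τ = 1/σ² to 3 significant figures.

The p-quantile of Normal(μ,σ) is μ + z_p·σ, with z_{0.38} = -0.3055 and z_{0.92} = 1.405.
Eliminate σ: μ = (z₂·x₁ − z₁·x₂)/(z₂ − z₁) = (1.405·-0.293 − (-0.3055)·0.00842)/1.711 = -0.24.
Then σ = (x₂ − x₁)/(z₂ − z₁) = (0.00842 − -0.293)/1.711 = 0.18.
Precision τ = 1/σ² = 1/0.1762² = 32.2.

μ = -0.24, τ = 32.2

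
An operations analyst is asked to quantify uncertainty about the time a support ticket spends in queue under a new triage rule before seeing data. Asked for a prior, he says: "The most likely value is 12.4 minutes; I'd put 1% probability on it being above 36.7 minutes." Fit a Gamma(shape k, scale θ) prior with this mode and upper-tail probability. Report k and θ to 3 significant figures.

k ≈ 4.84, θ ≈ 3.23

Gamma(k,θ) with k>1 has mode (k−1)θ, so θ = 12.4/(k−1).
Need P(X < 36.7) = 0.99 with θ tied to k this way. Start at k = 2, θ = 12.4: P(X<36.7) ≈ 0.795.
Too low — raise k to concentrate. Iterating converges to k ≈ 4.84.
Then θ = 12.4/(4.84−1) ≈ 3.23.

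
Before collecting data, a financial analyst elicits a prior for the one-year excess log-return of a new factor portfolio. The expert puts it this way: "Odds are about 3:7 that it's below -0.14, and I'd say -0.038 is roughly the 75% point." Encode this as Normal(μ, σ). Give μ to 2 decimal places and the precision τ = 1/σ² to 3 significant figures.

For Normal(μ,σ), the p-quantile is μ + z_p·σ. Here z_{0.3} = -0.5244, z_{0.75} = 0.6745.
So -0.14 = μ − 0.5244σ and -0.038 = μ + 0.6745σ.
Subtracting: σ = (-0.038 − -0.14)/(0.6745 − (-0.5244)) = 0.09.
Then μ = -0.14 − (-0.5244)·0.09 = -0.10.
Precision τ = 1/σ² = 1/0.08508² = 138.

μ = -0.10, τ = 138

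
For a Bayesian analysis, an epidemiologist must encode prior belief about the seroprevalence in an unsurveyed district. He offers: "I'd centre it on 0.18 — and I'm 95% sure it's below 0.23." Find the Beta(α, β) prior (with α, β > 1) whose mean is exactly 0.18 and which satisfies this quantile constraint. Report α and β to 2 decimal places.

α ≈ 31.07, β ≈ 141.55

With mean 0.18 fixed, write α = 0.18s, β = 0.82s where s = α+β.
Need P(θ < 0.23) = 0.95 under Beta(0.18s, 0.82s). Normal approximation: (q−m)/√(m(1−m)/s) ≈ z_{0.95} = 1.64, so s ≈ 0.18·0.82·(1.64)²/(0.23−0.18)² = 159.7.
At s = 159.7: P(θ<0.23) ≈ 0.944. Adjusting to match 0.95 gives s ≈ 172.62.
So α = 0.18·172.62 ≈ 31.07, β = 0.82·172.62 ≈ 141.55.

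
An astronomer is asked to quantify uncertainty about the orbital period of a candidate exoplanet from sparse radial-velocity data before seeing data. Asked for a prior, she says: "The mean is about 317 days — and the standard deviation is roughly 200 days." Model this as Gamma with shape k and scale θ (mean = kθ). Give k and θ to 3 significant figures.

For Gamma(k, scale θ): mean = kθ, variance = kθ², so CV = 1/√k.
CV = SD/mean = 200/317 = 0.6309, hence k = 1/CV² = 2.51.
Then θ = mean/k = 317/2.51 = 126.

k ≈ 2.51, θ ≈ 126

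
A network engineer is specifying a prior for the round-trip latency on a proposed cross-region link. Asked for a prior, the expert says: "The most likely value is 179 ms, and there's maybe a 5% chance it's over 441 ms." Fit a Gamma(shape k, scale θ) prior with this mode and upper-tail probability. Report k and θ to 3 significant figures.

k ≈ 4.35, θ ≈ 53.5

Gamma(k,θ) with k>1 has mode (k−1)θ, so θ = 179/(k−1).
Need P(X < 441) = 0.95 with θ tied to k this way. Start at k = 2, θ = 179: P(X<441) ≈ 0.705.
Too low — raise k to concentrate. Iterating converges to k ≈ 4.35.
Then θ = 179/(4.35−1) ≈ 53.5.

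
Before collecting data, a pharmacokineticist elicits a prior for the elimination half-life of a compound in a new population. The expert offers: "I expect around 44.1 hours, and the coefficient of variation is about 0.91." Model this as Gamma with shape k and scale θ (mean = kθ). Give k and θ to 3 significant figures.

k ≈ 1.21, θ ≈ 36.5

For Gamma(k, scale θ): mean = kθ, variance = kθ², so CV = 1/√k.
CV = 0.91, hence k = 1/CV² = 1.21.
Then θ = mean/k = 44.1/1.21 = 36.5.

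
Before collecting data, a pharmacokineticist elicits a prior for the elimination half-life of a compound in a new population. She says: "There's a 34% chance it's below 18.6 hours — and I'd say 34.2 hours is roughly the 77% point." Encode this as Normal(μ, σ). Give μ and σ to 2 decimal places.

μ = 24.19, σ = 13.55

The p-quantile of Normal(μ,σ) is μ + z_p·σ, with z_{0.34} = -0.4125 and z_{0.77} = 0.7388.
Eliminate σ: μ = (z₂·x₁ − z₁·x₂)/(z₂ − z₁) = (0.7388·18.6 − (-0.4125)·34.2)/1.151 = 24.19.
Then σ = (x₂ − x₁)/(z₂ − z₁) = (34.2 − 18.6)/1.151 = 13.55.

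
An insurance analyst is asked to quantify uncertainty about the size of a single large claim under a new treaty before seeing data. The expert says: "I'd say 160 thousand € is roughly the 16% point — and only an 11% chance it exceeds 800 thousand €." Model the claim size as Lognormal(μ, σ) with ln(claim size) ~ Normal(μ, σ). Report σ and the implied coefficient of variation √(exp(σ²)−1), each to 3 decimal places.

σ ≈ 0.725, CV ≈ 0.831

If T ~ Lognormal(μ,σ) then ln T ~ Normal(μ,σ), so the p-quantile of ln T is μ + z_p·σ.
ln(160) = 5.075 and ln(800) = 6.685; z_{0.16} = -0.9945, z_{0.89} = 1.227.
σ = (6.685 − 5.075)/(1.227 − (-0.9945)) = 0.725.
μ = 5.075 − (-0.9945)·0.725 = 5.796.
CV = √(exp(σ²)−1) = √(exp(0.5251)−1) = 0.831.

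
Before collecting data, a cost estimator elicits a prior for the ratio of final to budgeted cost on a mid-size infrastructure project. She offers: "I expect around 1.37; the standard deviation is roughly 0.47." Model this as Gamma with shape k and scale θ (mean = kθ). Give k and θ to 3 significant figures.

k ≈ 8.5, θ ≈ 0.161

For Gamma(k, scale θ): mean = kθ, variance = kθ², so CV = 1/√k.
CV = SD/mean = 0.47/1.37 = 0.3431, hence k = 1/CV² = 8.5.
Then θ = mean/k = 1.37/8.5 = 0.161.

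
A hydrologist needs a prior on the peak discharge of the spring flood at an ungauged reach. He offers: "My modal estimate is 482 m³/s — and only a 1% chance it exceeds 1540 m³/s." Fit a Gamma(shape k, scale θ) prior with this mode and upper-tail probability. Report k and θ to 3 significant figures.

k ≈ 4.29, θ ≈ 147

Gamma(k,θ) with k>1 has mode (k−1)θ, so θ = 482/(k−1).
Need P(X < 1540) = 0.99 with θ tied to k this way. Start at k = 2, θ = 482: P(X<1540) ≈ 0.828.
Too low — raise k to concentrate. Iterating converges to k ≈ 4.29.
Then θ = 482/(4.29−1) ≈ 147.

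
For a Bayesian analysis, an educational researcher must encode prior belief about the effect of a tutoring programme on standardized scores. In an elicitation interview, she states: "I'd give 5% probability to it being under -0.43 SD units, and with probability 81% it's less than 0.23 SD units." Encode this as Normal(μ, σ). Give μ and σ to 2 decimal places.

For Normal(μ,σ), the p-quantile is μ + z_p·σ. Here z_{0.05} = -1.645, z_{0.81} = 0.8779.
So -0.43 = μ − 1.645σ and 0.23 = μ + 0.8779σ.
Subtracting: σ = (0.23 − -0.43)/(0.8779 − (-1.645)) = 0.26.
Then μ = -0.43 − (-1.645)·0.26 = 0.00.

μ = 0.00, σ = 0.26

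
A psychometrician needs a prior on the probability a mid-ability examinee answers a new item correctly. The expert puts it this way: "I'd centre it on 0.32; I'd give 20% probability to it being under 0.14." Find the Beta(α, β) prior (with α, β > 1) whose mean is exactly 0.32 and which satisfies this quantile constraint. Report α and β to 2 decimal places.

α ≈ 1.56, β ≈ 3.31

With mean 0.32 fixed, write α = 0.32s, β = 0.68s where s = α+β.
Need P(θ < 0.14) = 0.2 under Beta(0.32s, 0.68s). Normal approximation: (q−m)/√(m(1−m)/s) ≈ z_{0.2} = -0.842, so s ≈ 0.32·0.68·(-0.842)²/(0.14−0.32)² = 4.8.
At s = 4.8: P(θ<0.14) ≈ 0.204. Adjusting to match 0.2 gives s ≈ 4.87.
So α = 0.32·4.87 ≈ 1.56, β = 0.68·4.87 ≈ 3.31.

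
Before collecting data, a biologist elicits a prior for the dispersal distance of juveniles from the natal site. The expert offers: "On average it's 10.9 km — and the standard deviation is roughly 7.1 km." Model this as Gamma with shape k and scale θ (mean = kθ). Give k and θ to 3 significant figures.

k ≈ 2.36, θ ≈ 4.62

For Gamma(k, scale θ): mean = kθ, variance = kθ², so CV = 1/√k.
CV = SD/mean = 7.1/10.9 = 0.6514, hence k = 1/CV² = 2.36.
Then θ = mean/k = 10.9/2.36 = 4.62.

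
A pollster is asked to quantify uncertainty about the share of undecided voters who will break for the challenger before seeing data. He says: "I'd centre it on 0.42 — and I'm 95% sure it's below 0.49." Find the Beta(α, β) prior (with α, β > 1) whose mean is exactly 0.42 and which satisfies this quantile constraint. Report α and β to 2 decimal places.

α ≈ 57.22, β ≈ 79.02

With mean 0.42 fixed, write α = 0.42s, β = 0.58s where s = α+β.
Need P(θ < 0.49) = 0.95 under Beta(0.42s, 0.58s). Normal approximation: (q−m)/√(m(1−m)/s) ≈ z_{0.95} = 1.64, so s ≈ 0.42·0.58·(1.64)²/(0.49−0.42)² = 134.5.
At s = 134.5: P(θ<0.49) ≈ 0.949. Adjusting to match 0.95 gives s ≈ 136.23.
So α = 0.42·136.23 ≈ 57.22, β = 0.58·136.23 ≈ 79.02.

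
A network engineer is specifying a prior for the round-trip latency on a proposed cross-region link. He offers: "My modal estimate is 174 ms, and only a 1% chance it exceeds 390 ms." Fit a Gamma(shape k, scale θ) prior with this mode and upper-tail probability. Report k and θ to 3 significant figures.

k ≈ 8.37, θ ≈ 23.6

Gamma(k,θ) with k>1 has mode (k−1)θ, so θ = 174/(k−1).
Need P(X < 390) = 0.99 with θ tied to k this way. Start at k = 2, θ = 174: P(X<390) ≈ 0.655.
Too low — raise k to concentrate. Iterating converges to k ≈ 8.37.
Then θ = 174/(8.37−1) ≈ 23.6.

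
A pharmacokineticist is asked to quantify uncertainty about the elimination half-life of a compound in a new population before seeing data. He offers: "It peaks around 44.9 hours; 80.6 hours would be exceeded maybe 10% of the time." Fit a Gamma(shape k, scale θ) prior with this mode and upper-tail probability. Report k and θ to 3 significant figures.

Gamma(k,θ) with k>1 has mode (k−1)θ, so θ = 44.9/(k−1).
Need P(X < 80.6) = 0.9 with θ tied to k this way. Start at k = 2, θ = 44.9: P(X<80.6) ≈ 0.536.
Too low — raise k to concentrate. Iterating converges to k ≈ 6.56.
Then θ = 44.9/(6.56−1) ≈ 8.07.

k ≈ 6.56, θ ≈ 8.07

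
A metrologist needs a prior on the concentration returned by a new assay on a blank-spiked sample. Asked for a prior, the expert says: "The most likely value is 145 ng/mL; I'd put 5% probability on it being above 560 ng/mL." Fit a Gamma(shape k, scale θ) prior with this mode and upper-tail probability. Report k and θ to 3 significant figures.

Gamma(k,θ) with k>1 has mode (k−1)θ, so θ = 145/(k−1).
Need P(X < 560) = 0.95 with θ tied to k this way. Start at k = 2, θ = 145: P(X<560) ≈ 0.898.
Too low — raise k to concentrate. Iterating converges to k ≈ 2.39.
Then θ = 145/(2.39−1) ≈ 104.

k ≈ 2.39, θ ≈ 104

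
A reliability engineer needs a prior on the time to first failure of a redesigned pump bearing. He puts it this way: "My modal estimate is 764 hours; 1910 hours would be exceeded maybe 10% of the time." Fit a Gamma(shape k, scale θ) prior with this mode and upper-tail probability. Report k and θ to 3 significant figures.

k ≈ 3.29, θ ≈ 334

Gamma(k,θ) with k>1 has mode (k−1)θ, so θ = 764/(k−1).
Need P(X < 1910) = 0.9 with θ tied to k this way. Start at k = 2, θ = 764: P(X<1910) ≈ 0.713.
Too low — raise k to concentrate. Iterating converges to k ≈ 3.29.
Then θ = 764/(3.29−1) ≈ 334.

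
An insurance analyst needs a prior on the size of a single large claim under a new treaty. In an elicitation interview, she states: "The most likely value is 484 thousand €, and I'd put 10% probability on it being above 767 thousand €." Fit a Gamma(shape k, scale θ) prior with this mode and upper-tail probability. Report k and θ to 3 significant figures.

k ≈ 9.85, θ ≈ 54.7

Gamma(k,θ) with k>1 has mode (k−1)θ, so θ = 484/(k−1).
Need P(X < 767) = 0.9 with θ tied to k this way. Start at k = 2, θ = 484: P(X<767) ≈ 0.470.
Too low — raise k to concentrate. Iterating converges to k ≈ 9.85.
Then θ = 484/(9.85−1) ≈ 54.7.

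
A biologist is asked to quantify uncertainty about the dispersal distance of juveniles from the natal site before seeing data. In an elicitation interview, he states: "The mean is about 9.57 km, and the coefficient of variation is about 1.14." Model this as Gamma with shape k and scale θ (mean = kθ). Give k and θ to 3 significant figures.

k ≈ 0.769, θ ≈ 12.4

For Gamma(k, scale θ): mean = kθ, variance = kθ², so CV = 1/√k.
CV = 1.14, hence k = 1/CV² = 0.769.
Then θ = mean/k = 9.57/0.769 = 12.4.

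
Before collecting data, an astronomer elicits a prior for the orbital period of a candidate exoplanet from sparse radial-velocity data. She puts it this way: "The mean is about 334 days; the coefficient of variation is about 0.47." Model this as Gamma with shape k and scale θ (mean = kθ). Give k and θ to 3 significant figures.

k ≈ 4.53, θ ≈ 73.8

For Gamma(k, scale θ): mean = kθ, variance = kθ², so CV = 1/√k.
CV = 0.47, hence k = 1/CV² = 4.53.
Then θ = mean/k = 334/4.53 = 73.8.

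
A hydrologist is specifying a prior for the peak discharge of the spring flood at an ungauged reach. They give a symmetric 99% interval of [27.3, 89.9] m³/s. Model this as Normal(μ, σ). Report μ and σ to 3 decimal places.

A symmetric 99% interval runs μ ± z·σ with z = 2.576.
Half-width = 31.3, so σ = 31.3/2.576 = 12.151.
μ is the interval midpoint, 58.600.

μ = 58.600, σ = 12.151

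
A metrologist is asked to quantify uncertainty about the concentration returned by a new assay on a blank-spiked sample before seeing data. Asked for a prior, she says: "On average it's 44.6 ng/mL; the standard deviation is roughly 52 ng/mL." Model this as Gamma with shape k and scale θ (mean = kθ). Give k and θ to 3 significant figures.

k ≈ 0.736, θ ≈ 60.6

For Gamma(k, scale θ): mean = kθ, variance = kθ², so CV = 1/√k.
CV = SD/mean = 52/44.6 = 1.166, hence k = 1/CV² = 0.736.
Then θ = mean/k = 44.6/0.736 = 60.6.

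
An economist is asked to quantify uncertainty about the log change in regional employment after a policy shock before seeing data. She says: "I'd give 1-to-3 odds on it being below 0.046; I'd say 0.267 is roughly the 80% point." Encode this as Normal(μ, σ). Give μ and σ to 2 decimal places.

μ = 0.14, σ = 0.15

The p-quantile of Normal(μ,σ) is μ + z_p·σ, with z_{0.25} = -0.6745 and z_{0.8} = 0.8416.
Eliminate σ: μ = (z₂·x₁ − z₁·x₂)/(z₂ − z₁) = (0.8416·0.046 − (-0.6745)·0.267)/1.516 = 0.14.
Then σ = (x₂ − x₁)/(z₂ − z₁) = (0.267 − 0.046)/1.516 = 0.15.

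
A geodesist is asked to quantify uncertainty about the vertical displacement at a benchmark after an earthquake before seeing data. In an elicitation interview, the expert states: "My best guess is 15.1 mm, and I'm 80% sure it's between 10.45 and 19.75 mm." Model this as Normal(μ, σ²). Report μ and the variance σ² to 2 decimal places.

A symmetric 80% interval runs μ ± z·σ with z = 1.282.
Half-width = 4.65, so σ = 4.65/1.282 = 3.628 and σ² = 13.17.
μ is the stated best guess, 15.10.

μ = 15.10, σ² = 13.17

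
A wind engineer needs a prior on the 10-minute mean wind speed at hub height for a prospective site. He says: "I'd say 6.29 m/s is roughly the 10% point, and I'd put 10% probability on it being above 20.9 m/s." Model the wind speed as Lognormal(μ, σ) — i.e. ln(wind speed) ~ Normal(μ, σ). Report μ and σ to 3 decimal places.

If T ~ Lognormal(μ,σ) then ln T ~ Normal(μ,σ), so the p-quantile of ln T is μ + z_p·σ.
ln(6.29) = 1.839 and ln(20.9) = 3.04; z_{0.1} = -1.282, z_{0.9} = 1.282.
σ = (3.04 − 1.839)/(1.282 − (-1.282)) = 0.468.
μ = 1.839 − (-1.282)·0.468 = 2.439.

μ ≈ 2.439, σ ≈ 0.468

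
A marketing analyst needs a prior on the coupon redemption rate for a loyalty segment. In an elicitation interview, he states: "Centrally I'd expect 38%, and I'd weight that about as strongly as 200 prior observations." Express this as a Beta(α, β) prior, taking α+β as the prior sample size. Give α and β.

Under the effective-sample-size interpretation, Beta(α, β) has prior mean α/(α+β) and prior sample size α+β.
So α+β = 200 and α/(α+β) = 0.38, giving α = 0.38·200 = 76 and β = 200 − 76 = 124.

α = 76, β = 124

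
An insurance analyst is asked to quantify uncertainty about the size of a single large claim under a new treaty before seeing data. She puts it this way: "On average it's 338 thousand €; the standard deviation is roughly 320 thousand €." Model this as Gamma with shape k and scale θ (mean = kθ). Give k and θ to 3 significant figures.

k ≈ 1.12, θ ≈ 303

For Gamma(k, scale θ): mean = kθ, variance = kθ², so CV = 1/√k.
CV = SD/mean = 320/338 = 0.9467, hence k = 1/CV² = 1.12.
Then θ = mean/k = 338/1.12 = 303.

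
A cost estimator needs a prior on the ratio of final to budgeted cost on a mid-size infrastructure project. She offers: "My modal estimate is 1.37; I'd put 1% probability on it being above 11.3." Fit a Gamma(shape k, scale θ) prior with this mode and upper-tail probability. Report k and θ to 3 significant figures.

k ≈ 1.75, θ ≈ 1.83

Gamma(k,θ) with k>1 has mode (k−1)θ, so θ = 1.37/(k−1).
Need P(X < 11.3) = 0.99 with θ tied to k this way. Start at k = 2, θ = 1.37: P(X<11.3) ≈ 0.998.
Too high — lower k to spread out. Iterating converges to k ≈ 1.75.
Then θ = 1.37/(1.75−1) ≈ 1.83.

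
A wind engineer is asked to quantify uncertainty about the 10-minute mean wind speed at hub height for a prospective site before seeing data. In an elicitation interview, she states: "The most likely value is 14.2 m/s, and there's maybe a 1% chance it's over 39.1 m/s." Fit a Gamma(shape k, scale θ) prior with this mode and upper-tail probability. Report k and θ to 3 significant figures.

Gamma(k,θ) with k>1 has mode (k−1)θ, so θ = 14.2/(k−1).
Need P(X < 39.1) = 0.99 with θ tied to k this way. Start at k = 2, θ = 14.2: P(X<39.1) ≈ 0.761.
Too low — raise k to concentrate. Iterating converges to k ≈ 5.48.
Then θ = 14.2/(5.48−1) ≈ 3.17.

k ≈ 5.48, θ ≈ 3.17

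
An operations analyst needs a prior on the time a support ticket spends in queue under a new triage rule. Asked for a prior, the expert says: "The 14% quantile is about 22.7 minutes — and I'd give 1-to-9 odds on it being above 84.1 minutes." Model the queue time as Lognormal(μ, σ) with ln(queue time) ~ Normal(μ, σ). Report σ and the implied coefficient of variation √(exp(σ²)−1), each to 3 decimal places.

If T ~ Lognormal(μ,σ) then ln T ~ Normal(μ,σ), so the p-quantile of ln T is μ + z_p·σ.
ln(22.7) = 3.122 and ln(84.1) = 4.432; z_{0.14} = -1.08, z_{0.9} = 1.282.
σ = (4.432 − 3.122)/(1.282 − (-1.08)) = 0.554.
μ = 3.122 − (-1.08)·0.554 = 3.721.
CV = √(exp(σ²)−1) = √(exp(0.3075)−1) = 0.600.

σ ≈ 0.554, CV ≈ 0.600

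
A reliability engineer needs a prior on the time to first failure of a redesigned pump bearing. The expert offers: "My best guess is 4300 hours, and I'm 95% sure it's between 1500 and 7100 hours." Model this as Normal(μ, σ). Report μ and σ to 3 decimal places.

μ = 4300.000, σ = 1428.598

A symmetric 95% interval runs μ ± z·σ with z = 1.96.
Half-width = 2800, so σ = 2800/1.96 = 1428.598.
μ is the stated best guess, 4300.000.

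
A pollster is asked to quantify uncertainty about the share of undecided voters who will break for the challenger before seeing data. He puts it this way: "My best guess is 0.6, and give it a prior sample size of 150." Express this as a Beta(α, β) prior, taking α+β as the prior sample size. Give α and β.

α = 90, β = 60

Under the effective-sample-size interpretation, Beta(α, β) has prior mean α/(α+β) and prior sample size α+β.
So α+β = 150 and α/(α+β) = 0.6, giving α = 0.6·150 = 90 and β = 150 − 90 = 60.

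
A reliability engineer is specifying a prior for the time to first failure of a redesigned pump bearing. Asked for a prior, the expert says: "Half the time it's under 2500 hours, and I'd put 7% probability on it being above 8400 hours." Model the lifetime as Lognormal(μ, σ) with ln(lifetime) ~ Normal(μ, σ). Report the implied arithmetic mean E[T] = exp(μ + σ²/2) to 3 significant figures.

E[T] ≈ 3500 hours

If T ~ Lognormal(μ,σ) then ln T ~ Normal(μ,σ), so the p-quantile of ln T is μ + z_p·σ.
ln(2500) = 7.824 and ln(8400) = 9.036; z_{0.5} = 0, z_{0.93} = 1.476.
σ = (9.036 − 7.824)/(1.476 − (0)) = 0.821.
μ = 7.824 − (0)·0.821 = 7.824.
E[T] = exp(μ + σ²/2) = exp(7.824 + 0.3372) = 3500 hours.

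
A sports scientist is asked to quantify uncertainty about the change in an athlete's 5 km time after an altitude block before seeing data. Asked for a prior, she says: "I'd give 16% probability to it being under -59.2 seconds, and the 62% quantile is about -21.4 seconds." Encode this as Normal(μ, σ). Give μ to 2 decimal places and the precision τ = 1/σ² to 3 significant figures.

For Normal(μ,σ), the p-quantile is μ + z_p·σ. Here z_{0.16} = -0.9945, z_{0.62} = 0.3055.
So -59.2 = μ − 0.9945σ and -21.4 = μ + 0.3055σ.
Subtracting: σ = (-21.4 − -59.2)/(0.3055 − (-0.9945)) = 29.08.
Then μ = -59.2 − (-0.9945)·29.08 = -30.28.
Precision τ = 1/σ² = 1/29.08² = 0.00118.

μ = -30.28, τ = 0.00118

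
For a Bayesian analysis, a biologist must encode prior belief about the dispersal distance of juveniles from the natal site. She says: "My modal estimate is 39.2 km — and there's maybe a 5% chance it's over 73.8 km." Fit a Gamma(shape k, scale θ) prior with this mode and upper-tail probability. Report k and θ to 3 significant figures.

k ≈ 7.95, θ ≈ 5.64

Gamma(k,θ) with k>1 has mode (k−1)θ, so θ = 39.2/(k−1).
Need P(X < 73.8) = 0.95 with θ tied to k this way. Start at k = 2, θ = 39.2: P(X<73.8) ≈ 0.561.
Too low — raise k to concentrate. Iterating converges to k ≈ 7.95.
Then θ = 39.2/(7.95−1) ≈ 5.64.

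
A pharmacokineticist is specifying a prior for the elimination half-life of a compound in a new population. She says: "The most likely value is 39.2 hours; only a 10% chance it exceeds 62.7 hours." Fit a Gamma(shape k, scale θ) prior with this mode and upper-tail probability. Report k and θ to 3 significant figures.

Gamma(k,θ) with k>1 has mode (k−1)θ, so θ = 39.2/(k−1).
Need P(X < 62.7) = 0.9 with θ tied to k this way. Start at k = 2, θ = 39.2: P(X<62.7) ≈ 0.475.
Too low — raise k to concentrate. Iterating converges to k ≈ 9.52.
Then θ = 39.2/(9.52−1) ≈ 4.6.

k ≈ 9.52, θ ≈ 4.6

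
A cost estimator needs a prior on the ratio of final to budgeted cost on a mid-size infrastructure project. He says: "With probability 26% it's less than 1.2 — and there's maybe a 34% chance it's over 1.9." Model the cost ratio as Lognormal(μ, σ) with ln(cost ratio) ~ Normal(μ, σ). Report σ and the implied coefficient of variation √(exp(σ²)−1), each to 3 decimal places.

σ ≈ 0.435, CV ≈ 0.457

If T ~ Lognormal(μ,σ) then ln T ~ Normal(μ,σ), so the p-quantile of ln T is μ + z_p·σ.
ln(1.2) = 0.1823 and ln(1.9) = 0.6419; z_{0.26} = -0.6433, z_{0.66} = 0.4125.
σ = (0.6419 − 0.1823)/(0.4125 − (-0.6433)) = 0.435.
μ = 0.1823 − (-0.6433)·0.435 = 0.462.
CV = √(exp(σ²)−1) = √(exp(0.1894)−1) = 0.457.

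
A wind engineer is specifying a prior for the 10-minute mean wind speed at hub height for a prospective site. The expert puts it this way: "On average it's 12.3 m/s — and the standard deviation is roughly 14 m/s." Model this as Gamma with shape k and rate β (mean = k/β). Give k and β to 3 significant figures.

k ≈ 0.772, β ≈ 0.0628

For Gamma(k, rate β): mean = k/β, variance = k/β², so CV = 1/√k.
CV = SD/mean = 14/12.3 = 1.138, hence k = 1/CV² = 0.772.
Then β = k/mean = 0.772/12.3 = 0.0628.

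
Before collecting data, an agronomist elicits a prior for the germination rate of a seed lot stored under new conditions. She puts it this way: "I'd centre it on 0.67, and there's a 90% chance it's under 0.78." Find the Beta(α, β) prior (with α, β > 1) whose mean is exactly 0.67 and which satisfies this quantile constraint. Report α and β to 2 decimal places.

α ≈ 18.81, β ≈ 9.27

With mean 0.67 fixed, write α = 0.67s, β = 0.33s where s = α+β.
Need P(θ < 0.78) = 0.9 under Beta(0.67s, 0.33s). Normal approximation: (q−m)/√(m(1−m)/s) ≈ z_{0.9} = 1.28, so s ≈ 0.67·0.33·(1.28)²/(0.78−0.67)² = 30.0.
At s = 30.0: P(θ<0.78) ≈ 0.908. Adjusting to match 0.9 gives s ≈ 28.08.
So α = 0.67·28.08 ≈ 18.81, β = 0.33·28.08 ≈ 9.27.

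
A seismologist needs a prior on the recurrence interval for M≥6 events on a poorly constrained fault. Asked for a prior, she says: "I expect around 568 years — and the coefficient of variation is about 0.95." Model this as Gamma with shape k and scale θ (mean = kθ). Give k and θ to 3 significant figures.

k ≈ 1.11, θ ≈ 513

For Gamma(k, scale θ): mean = kθ, variance = kθ², so CV = 1/√k.
CV = 0.95, hence k = 1/CV² = 1.11.
Then θ = mean/k = 568/1.11 = 513.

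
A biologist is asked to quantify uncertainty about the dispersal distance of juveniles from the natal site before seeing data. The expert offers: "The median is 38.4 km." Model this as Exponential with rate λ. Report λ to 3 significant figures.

Exponential median = ln 2 / λ, so λ = ln 2 / 38.4 = 0.0181.

λ ≈ 0.0181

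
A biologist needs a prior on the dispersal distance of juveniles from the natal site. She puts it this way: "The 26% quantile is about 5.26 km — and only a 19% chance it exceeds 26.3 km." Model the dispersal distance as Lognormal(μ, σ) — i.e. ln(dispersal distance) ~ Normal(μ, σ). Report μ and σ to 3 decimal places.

If T ~ Lognormal(μ,σ) then ln T ~ Normal(μ,σ), so the p-quantile of ln T is μ + z_p·σ.
ln(5.26) = 1.66 and ln(26.3) = 3.27; z_{0.26} = -0.6433, z_{0.81} = 0.8779.
σ = (3.27 − 1.66)/(0.8779 − (-0.6433)) = 1.058.
μ = 1.66 − (-0.6433)·1.058 = 2.341.

μ ≈ 2.341, σ ≈ 1.058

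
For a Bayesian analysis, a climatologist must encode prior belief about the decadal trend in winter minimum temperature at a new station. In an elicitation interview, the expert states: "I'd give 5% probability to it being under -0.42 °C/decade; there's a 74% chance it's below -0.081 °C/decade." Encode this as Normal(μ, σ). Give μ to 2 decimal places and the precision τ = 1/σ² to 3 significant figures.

For Normal(μ,σ), the p-quantile is μ + z_p·σ. Here z_{0.05} = -1.645, z_{0.74} = 0.6433.
So -0.42 = μ − 1.645σ and -0.081 = μ + 0.6433σ.
Subtracting: σ = (-0.081 − -0.42)/(0.6433 − (-1.645)) = 0.15.
Then μ = -0.42 − (-1.645)·0.15 = -0.18.
Precision τ = 1/σ² = 1/0.1482² = 45.6.

μ = -0.18, τ = 45.6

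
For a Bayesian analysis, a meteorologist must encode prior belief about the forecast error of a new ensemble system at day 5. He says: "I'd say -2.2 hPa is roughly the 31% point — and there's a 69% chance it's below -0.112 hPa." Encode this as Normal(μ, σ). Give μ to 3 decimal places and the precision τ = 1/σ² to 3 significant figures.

The p-quantile of Normal(μ,σ) is μ + z_p·σ, with z_{0.31} = -0.4959 and z_{0.69} = 0.4959.
Eliminate σ: μ = (z₂·x₁ − z₁·x₂)/(z₂ − z₁) = (0.4959·-2.2 − (-0.4959)·-0.112)/0.9917 = -1.156.
Then σ = (x₂ − x₁)/(z₂ − z₁) = (-0.112 − -2.2)/0.9917 = 2.105.
Precision τ = 1/σ² = 1/2.105² = 0.226.

μ = -1.156, τ = 0.226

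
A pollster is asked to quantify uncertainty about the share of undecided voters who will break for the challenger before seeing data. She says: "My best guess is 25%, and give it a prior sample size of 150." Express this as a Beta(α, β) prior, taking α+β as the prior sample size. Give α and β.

α = 37.5, β = 112.5

Under the effective-sample-size interpretation, Beta(α, β) has prior mean α/(α+β) and prior sample size α+β.
So α+β = 150 and α/(α+β) = 0.25, giving α = 0.25·150 = 37.5 and β = 150 − 37.5 = 112.5.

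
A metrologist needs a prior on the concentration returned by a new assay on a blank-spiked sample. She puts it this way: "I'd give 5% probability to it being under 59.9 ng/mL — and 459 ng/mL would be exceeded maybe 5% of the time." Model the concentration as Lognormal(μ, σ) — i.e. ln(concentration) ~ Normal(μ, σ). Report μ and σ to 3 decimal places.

If T ~ Lognormal(μ,σ) then ln T ~ Normal(μ,σ), so the p-quantile of ln T is μ + z_p·σ.
ln(59.9) = 4.093 and ln(459) = 6.129; z_{0.05} = -1.645, z_{0.95} = 1.645.
σ = (6.129 − 4.093)/(1.645 − (-1.645)) = 0.619.
μ = 4.093 − (-1.645)·0.619 = 5.111.

μ ≈ 5.111, σ ≈ 0.619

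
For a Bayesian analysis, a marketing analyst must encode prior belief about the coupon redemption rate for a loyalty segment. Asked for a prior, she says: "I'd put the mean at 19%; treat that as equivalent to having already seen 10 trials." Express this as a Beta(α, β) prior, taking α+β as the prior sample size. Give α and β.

α = 1.9, β = 8.1

Under the effective-sample-size interpretation, Beta(α, β) has prior mean α/(α+β) and prior sample size α+β.
So α+β = 10 and α/(α+β) = 0.19, giving α = 0.19·10 = 1.9 and β = 10 − 1.9 = 8.1.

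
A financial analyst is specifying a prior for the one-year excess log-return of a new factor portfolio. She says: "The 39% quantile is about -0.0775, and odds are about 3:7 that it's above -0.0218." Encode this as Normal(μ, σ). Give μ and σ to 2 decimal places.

μ = -0.06, σ = 0.07

For Normal(μ,σ), the p-quantile is μ + z_p·σ. Here z_{0.39} = -0.2793, z_{0.7} = 0.5244.
So -0.0775 = μ − 0.2793σ and -0.0218 = μ + 0.5244σ.
Subtracting: σ = (-0.0218 − -0.0775)/(0.5244 − (-0.2793)) = 0.07.
Then μ = -0.0775 − (-0.2793)·0.07 = -0.06.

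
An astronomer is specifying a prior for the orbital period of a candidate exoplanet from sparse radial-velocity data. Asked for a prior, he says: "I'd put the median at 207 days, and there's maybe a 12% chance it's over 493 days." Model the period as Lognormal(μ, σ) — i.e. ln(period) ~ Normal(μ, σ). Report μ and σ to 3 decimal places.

μ ≈ 5.333, σ ≈ 0.739

If T ~ Lognormal(μ,σ) then ln T ~ Normal(μ,σ), so the p-quantile of ln T is μ + z_p·σ.
ln(207) = 5.333 and ln(493) = 6.201; z_{0.5} = 0, z_{0.88} = 1.175.
σ = (6.201 − 5.333)/(1.175 − (0)) = 0.739.
μ = 5.333 − (0)·0.739 = 5.333.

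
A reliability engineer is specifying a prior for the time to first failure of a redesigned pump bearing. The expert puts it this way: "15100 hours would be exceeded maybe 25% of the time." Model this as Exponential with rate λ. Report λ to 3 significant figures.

λ ≈ 9.18e-05

P(T > 15100.0) = e^(−λ·15100.0) = 0.25, so λ = −ln(0.25)/15100.0 = 9.18e-05.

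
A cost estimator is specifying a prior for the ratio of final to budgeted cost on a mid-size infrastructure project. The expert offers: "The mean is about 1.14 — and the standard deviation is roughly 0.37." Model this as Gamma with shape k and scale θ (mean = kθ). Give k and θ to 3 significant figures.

For Gamma(k, scale θ): mean = kθ, variance = kθ², so CV = 1/√k.
CV = SD/mean = 0.37/1.14 = 0.3246, hence k = 1/CV² = 9.49.
Then θ = mean/k = 1.14/9.49 = 0.12.

k ≈ 9.49, θ ≈ 0.12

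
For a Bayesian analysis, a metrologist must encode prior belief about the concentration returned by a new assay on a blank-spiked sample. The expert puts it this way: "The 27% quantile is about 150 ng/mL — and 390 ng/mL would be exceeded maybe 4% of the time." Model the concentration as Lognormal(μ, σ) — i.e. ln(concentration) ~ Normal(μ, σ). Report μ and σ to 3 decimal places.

If T ~ Lognormal(μ,σ) then ln T ~ Normal(μ,σ), so the p-quantile of ln T is μ + z_p·σ.
ln(150) = 5.011 and ln(390) = 5.966; z_{0.27} = -0.6128, z_{0.96} = 1.751.
σ = (5.966 − 5.011)/(1.751 − (-0.6128)) = 0.404.
μ = 5.011 − (-0.6128)·0.404 = 5.258.

μ ≈ 5.258, σ ≈ 0.404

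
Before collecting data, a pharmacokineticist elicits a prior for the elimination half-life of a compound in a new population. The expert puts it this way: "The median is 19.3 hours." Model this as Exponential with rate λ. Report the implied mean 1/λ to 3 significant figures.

Exponential median = ln 2 / λ, so λ = ln 2 / 19.3 = 0.0359.
Mean = 1/λ = 27.8 hours.

mean ≈ 27.8 hours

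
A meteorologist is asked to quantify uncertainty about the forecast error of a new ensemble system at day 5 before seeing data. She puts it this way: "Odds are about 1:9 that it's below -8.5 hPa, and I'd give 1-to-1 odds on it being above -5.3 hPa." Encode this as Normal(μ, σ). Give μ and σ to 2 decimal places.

μ = -5.30, σ = 2.50

The p-quantile of Normal(μ,σ) is μ + z_p·σ, with z_{0.1} = -1.282 and z_{0.5} = 0.
Eliminate σ: μ = (z₂·x₁ − z₁·x₂)/(z₂ − z₁) = (0·-8.5 − (-1.282)·-5.3)/1.282 = -5.30.
Then σ = (x₂ − x₁)/(z₂ − z₁) = (-5.3 − -8.5)/1.282 = 2.50.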